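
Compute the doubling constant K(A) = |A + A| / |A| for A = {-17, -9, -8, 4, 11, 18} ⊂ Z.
K = |A + A| / |A| = 20/6 = 10/3

Enumerate A + A = {a + b : a, b ∈ A}. With |A| = 6, there are |A|^2 = 36 ordered sum pairs; collecting distinct values, A + A = {-34, -26, -25, -18, -17, -16, -13, -6, -5, -4, 1, 2, 3, 8, 9, 10, 15, 22, 29, 36}, so |A + A| = 20. Thus K = 20/6 = 10/3. For comparison, the minimum possible |A + A| over all 6-element sets is 2·6 − 1 = 11 (so min K = 11/6), attained only by arithmetic progressions.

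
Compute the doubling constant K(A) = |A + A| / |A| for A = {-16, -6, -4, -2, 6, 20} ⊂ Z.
K = |A + A| / |A| = 18/6 = 3

Enumerate A + A = {a + b : a, b ∈ A}. With |A| = 6, there are |A|^2 = 36 ordered sum pairs; collecting distinct values, A + A = {-32, -22, -20, -18, -12, -10, -8, -6, -4, 0, 2, 4, 12, 14, 16, 18, 26, 40}, so |A + A| = 18. Thus K = 18/6 = 3. For comparison, the minimum possible |A + A| over all 6-element sets is 2·6 − 1 = 11 (so min K = 11/6), attained only by arithmetic progressions.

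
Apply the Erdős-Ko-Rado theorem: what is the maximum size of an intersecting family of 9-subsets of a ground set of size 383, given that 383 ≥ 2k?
max |F| = C(382, 8) = 10445828334917625

Erdős-Ko-Rado (1961): when n ≥ 2k, max |F| = C(n−1, k−1). The bound is attained by the star {A : i ∈ A} for any fixed i ∈ [n]. Here C(383−1, 9−1) = C(382, 8) = 10445828334917625.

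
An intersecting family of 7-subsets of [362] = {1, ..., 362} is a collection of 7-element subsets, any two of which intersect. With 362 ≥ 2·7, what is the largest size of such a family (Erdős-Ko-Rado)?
max |F| = C(361, 6) = 2948308303332

The Erdős-Ko-Rado theorem states: for n ≥ 2k, an intersecting family of k-subsets of an n-element set has size at most C(n − 1, k − 1), with equality for 'star' families {A ⊆ [n] : |A| = k, i ∈ A} (fix an element i). For n = 362, k = 7: C(361, 6) = 2948308303332.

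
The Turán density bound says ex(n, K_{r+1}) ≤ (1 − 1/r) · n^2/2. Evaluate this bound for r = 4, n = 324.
Turán density bound = (3/4) · 324^2/2 = 39366

Turán's theorem: ex(n, K_{r+1}) is achieved by the complete r-partite Turán graph T(n, r) with parts as balanced as possible, and is at most (1 − 1/r) · n^2/2. For r = 4, n = 324: the density bound is (3/4) · 104976/2 = 39366. Since 4 ∣ 324, the Turán graph T(324, 4) has parts of equal size 81, and its edge count e(T(324, 4)) = 39366 attains the density bound exactly.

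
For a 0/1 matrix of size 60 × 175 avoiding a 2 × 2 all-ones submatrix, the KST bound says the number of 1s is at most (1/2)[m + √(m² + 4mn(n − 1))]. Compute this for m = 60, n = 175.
z(60, 175; 2, 2) ≤ (1/2)[60 + √(60² + 4·60·175·174)] = (1/2)[60 + √7311600] = 1381.9985

Kővári–Sós–Turán: let r_1, ..., r_60 be the row sums and z = Σ r_i the total number of 1s. Each pair of columns can share at most one row with both entries 1 (else a 2×2 all-ones block appears), so Σ_i C(r_i, 2) ≤ C(175, 2) = 15225. By convexity Σ_i C(r_i, 2) ≥ 60·C(z/60, 2) = z(z − 60)/(2·60), giving z² − 60z − 60·175·174 ≤ 0 and hence z ≤ (1/2)[60 + √(3600 + 4·1827000)] = (1/2)[60 + √7311600] ≈ (1/2)(60 + 2703.997) = 1381.9985.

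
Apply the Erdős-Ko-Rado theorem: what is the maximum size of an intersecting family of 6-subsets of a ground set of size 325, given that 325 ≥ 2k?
max |F| = C(324, 5) = 28845440064

Erdős-Ko-Rado (1961): when n ≥ 2k, max |F| = C(n−1, k−1). The bound is attained by the star {A : i ∈ A} for any fixed i ∈ [n]. Here C(325−1, 6−1) = C(324, 5) = 28845440064.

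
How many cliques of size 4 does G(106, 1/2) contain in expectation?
E[# K_4] = C(106, 4) · (1/2)^C(4, 2) = 4967690 / 2^6 = 2483845/32 = 77620.15625

For each 4-subset S of vertices (there are C(106, 4) = 4967690 such S), let X_S = 1 if S induces a K_4 (all C(4, 2) = 6 edges present). Then P(X_S = 1) = (1/2)^6 = 1/64. By linearity of expectation, E[# K_4] = C(106, 4) · (1/2)^6 = 4967690 / 64 = 2483845/32 = 77620.15625.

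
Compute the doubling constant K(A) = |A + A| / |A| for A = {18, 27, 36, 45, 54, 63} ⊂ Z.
K = |A + A| / |A| = 11/6

Enumerate A + A = {a + b : a, b ∈ A}. With |A| = 6, there are |A|^2 = 36 ordered sum pairs; collecting distinct values, A + A = {36, 45, 54, 63, 72, 81, 90, 99, 108, 117, 126}, so |A + A| = 11. Thus K = 11/6. Here |A + A| = 2|A| − 1 = 11, the minimum possible — so K = 11/6 is minimal, which holds iff A is an arithmetic progression.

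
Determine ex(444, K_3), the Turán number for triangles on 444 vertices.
ex(444, K_3) = ⌊444^2/4⌋ = 49284

Mantel (1907): a triangle-free graph on n vertices has at most ⌊n^2/4⌋ edges, with equality for the complete bipartite graph K_{⌊n/2⌋, ⌈n/2⌉}. For n = 444: ⌊444^2/4⌋ = ⌊197136/4⌋ = 49284. The extremal graph is K_{222, 222}, which has 222·222 = 49284 edges.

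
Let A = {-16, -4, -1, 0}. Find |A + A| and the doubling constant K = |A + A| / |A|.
K = |A + A| / |A| = 10/4 = 5/2

Enumerate A + A = {a + b : a, b ∈ A}. With |A| = 4, there are |A|^2 = 16 ordered sum pairs; collecting distinct values, A + A = {-32, -20, -17, -16, -8, -5, -4, -2, -1, 0}, so |A + A| = 10. Thus K = 10/4 = 5/2. For comparison, the minimum possible |A + A| over all 4-element sets is 2·4 − 1 = 7 (so min K = 7/4), attained only by arithmetic progressions.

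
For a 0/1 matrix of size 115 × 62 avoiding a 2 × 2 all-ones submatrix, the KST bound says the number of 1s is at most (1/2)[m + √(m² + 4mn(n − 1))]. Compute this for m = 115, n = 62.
z(115, 62; 2, 2) ≤ (1/2)[115 + √(115² + 4·115·62·61)] = (1/2)[115 + √1752945] = 719.4941

Kővári–Sós–Turán: let r_1, ..., r_115 be the row sums and z = Σ r_i the total number of 1s. Each pair of columns can share at most one row with both entries 1 (else a 2×2 all-ones block appears), so Σ_i C(r_i, 2) ≤ C(62, 2) = 1891. By convexity Σ_i C(r_i, 2) ≥ 115·C(z/115, 2) = z(z − 115)/(2·115), giving z² − 115z − 115·62·61 ≤ 0 and hence z ≤ (1/2)[115 + √(13225 + 4·434930)] = (1/2)[115 + √1752945] ≈ (1/2)(115 + 1323.9883) = 719.4941.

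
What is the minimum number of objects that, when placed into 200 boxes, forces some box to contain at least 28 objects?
n = (28 − 1)·200 + 1 = 5401

By the generalised pigeonhole principle, to guarantee some box contains ≥ r objects we need more than (r − 1) · k objects total. Threshold: n = (r − 1) · k + 1. With r = 28 and k = 200: n = 27 · 200 + 1 = 5400 + 1 = 5401. For n = 5400 = 27 · 200, we can put exactly 27 objects in every box, avoiding 28 in any single one — so 5401 is tight.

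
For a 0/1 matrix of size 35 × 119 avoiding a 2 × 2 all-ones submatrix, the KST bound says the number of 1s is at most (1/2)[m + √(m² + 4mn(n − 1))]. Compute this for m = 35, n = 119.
z(35, 119; 2, 2) ≤ (1/2)[35 + √(35² + 4·35·119·118)] = (1/2)[35 + √1967105] = 718.7676

Kővári–Sós–Turán: let r_1, ..., r_35 be the row sums and z = Σ r_i the total number of 1s. Each pair of columns can share at most one row with both entries 1 (else a 2×2 all-ones block appears), so Σ_i C(r_i, 2) ≤ C(119, 2) = 7021. By convexity Σ_i C(r_i, 2) ≥ 35·C(z/35, 2) = z(z − 35)/(2·35), giving z² − 35z − 35·119·118 ≤ 0 and hence z ≤ (1/2)[35 + √(1225 + 4·491470)] = (1/2)[35 + √1967105] ≈ (1/2)(35 + 1402.5352) = 718.7676.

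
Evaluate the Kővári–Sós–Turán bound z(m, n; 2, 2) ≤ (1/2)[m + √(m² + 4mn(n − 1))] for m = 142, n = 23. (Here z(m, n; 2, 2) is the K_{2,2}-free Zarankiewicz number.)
z(142, 23; 2, 2) ≤ (1/2)[142 + √(142² + 4·142·23·22)] = (1/2)[142 + √307572] = 348.2959

Kővári–Sós–Turán: let r_1, ..., r_142 be the row sums and z = Σ r_i the total number of 1s. Each pair of columns can share at most one row with both entries 1 (else a 2×2 all-ones block appears), so Σ_i C(r_i, 2) ≤ C(23, 2) = 253. By convexity Σ_i C(r_i, 2) ≥ 142·C(z/142, 2) = z(z − 142)/(2·142), giving z² − 142z − 142·23·22 ≤ 0 and hence z ≤ (1/2)[142 + √(20164 + 4·71852)] = (1/2)[142 + √307572] ≈ (1/2)(142 + 554.5917) = 348.2959.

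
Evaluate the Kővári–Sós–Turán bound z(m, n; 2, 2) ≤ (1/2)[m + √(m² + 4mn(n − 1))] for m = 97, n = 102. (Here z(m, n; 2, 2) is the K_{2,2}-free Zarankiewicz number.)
z(97, 102; 2, 2) ≤ (1/2)[97 + √(97² + 4·97·102·101)] = (1/2)[97 + √4006585] = 1049.3228

Kővári–Sós–Turán: let r_1, ..., r_97 be the row sums and z = Σ r_i the total number of 1s. Each pair of columns can share at most one row with both entries 1 (else a 2×2 all-ones block appears), so Σ_i C(r_i, 2) ≤ C(102, 2) = 5151. By convexity Σ_i C(r_i, 2) ≥ 97·C(z/97, 2) = z(z − 97)/(2·97), giving z² − 97z − 97·102·101 ≤ 0 and hence z ≤ (1/2)[97 + √(9409 + 4·999294)] = (1/2)[97 + √4006585] ≈ (1/2)(97 + 2001.6456) = 1049.3228.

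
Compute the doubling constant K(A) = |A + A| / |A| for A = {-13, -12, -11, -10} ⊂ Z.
K = |A + A| / |A| = 7/4

Enumerate A + A = {a + b : a, b ∈ A}. With |A| = 4, there are |A|^2 = 16 ordered sum pairs; collecting distinct values, A + A = {-26, -25, -24, -23, -22, -21, -20}, so |A + A| = 7. Thus K = 7/4. Here |A + A| = 2|A| − 1 = 7, the minimum possible — so K = 7/4 is minimal, which holds iff A is an arithmetic progression.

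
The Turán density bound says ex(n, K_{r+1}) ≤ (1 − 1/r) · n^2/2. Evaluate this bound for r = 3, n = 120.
Turán density bound = (2/3) · 120^2/2 = 4800

Turán's theorem: ex(n, K_{r+1}) is achieved by the complete r-partite Turán graph T(n, r) with parts as balanced as possible, and is at most (1 − 1/r) · n^2/2. For r = 3, n = 120: the density bound is (2/3) · 14400/2 = 4800. Since 3 ∣ 120, the Turán graph T(120, 3) has parts of equal size 40, and its edge count e(T(120, 3)) = 4800 attains the density bound exactly.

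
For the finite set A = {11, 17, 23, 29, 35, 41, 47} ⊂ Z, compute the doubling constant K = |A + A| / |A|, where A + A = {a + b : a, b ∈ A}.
K = |A + A| / |A| = 13/7

Enumerate A + A = {a + b : a, b ∈ A}. With |A| = 7, there are |A|^2 = 49 ordered sum pairs; collecting distinct values, A + A = {22, 28, 34, 40, 46, 52, 58, 64, 70, 76, 82, 88, 94}, so |A + A| = 13. Thus K = 13/7. Here |A + A| = 2|A| − 1 = 13, the minimum possible — so K = 13/7 is minimal, which holds iff A is an arithmetic progression.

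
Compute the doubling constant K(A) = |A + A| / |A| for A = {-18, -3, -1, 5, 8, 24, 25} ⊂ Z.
K = |A + A| / |A| = 27/7

Enumerate A + A = {a + b : a, b ∈ A}. With |A| = 7, there are |A|^2 = 49 ordered sum pairs; collecting distinct values, A + A = {-36, -21, -19, -13, -10, -6, -4, -2, 2, 4, 5, 6, 7, 10, 13, 16, 21, 22, 23, 24, 29, 30, 32, 33, 48, 49, 50}, so |A + A| = 27. Thus K = 27/7. For comparison, the minimum possible |A + A| over all 7-element sets is 2·7 − 1 = 13 (so min K = 13/7), attained only by arithmetic progressions.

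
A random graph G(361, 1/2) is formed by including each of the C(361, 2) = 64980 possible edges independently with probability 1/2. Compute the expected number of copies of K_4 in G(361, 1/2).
E[# K_4] = C(361, 4) · (1/2)^C(4, 2) = 695946630 / 2^6 = 347973315/32 = 10874166.09375

For each 4-subset S of vertices (there are C(361, 4) = 695946630 such S), let X_S = 1 if S induces a K_4 (all C(4, 2) = 6 edges present). Then P(X_S = 1) = (1/2)^6 = 1/64. By linearity of expectation, E[# K_4] = C(361, 4) · (1/2)^6 = 695946630 / 64 = 347973315/32 = 10874166.09375.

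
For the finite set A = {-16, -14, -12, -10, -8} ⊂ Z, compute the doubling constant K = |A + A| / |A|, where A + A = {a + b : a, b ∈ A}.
K = |A + A| / |A| = 9/5

Enumerate A + A = {a + b : a, b ∈ A}. With |A| = 5, there are |A|^2 = 25 ordered sum pairs; collecting distinct values, A + A = {-32, -30, -28, -26, -24, -22, -20, -18, -16}, so |A + A| = 9. Thus K = 9/5. Here |A + A| = 2|A| − 1 = 9, the minimum possible — so K = 9/5 is minimal, which holds iff A is an arithmetic progression.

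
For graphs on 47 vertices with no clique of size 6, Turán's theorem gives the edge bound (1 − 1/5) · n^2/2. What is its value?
Turán density bound = (4/5) · 47^2/2 = 4418/5 ≈ 883.6

Turán's theorem: ex(n, K_{r+1}) is achieved by the complete r-partite Turán graph T(n, r) with parts as balanced as possible, and is at most (1 − 1/r) · n^2/2. For r = 5, n = 47: the density bound is (4/5) · 2209/2 = 4418/5 ≈ 883.6. The integer-valued extremum is e(T(47, 5)) = 883, which is strictly less than the density bound 4418/5 since 5 ∤ 47 (the parts of T(47, 5) cannot all be equal).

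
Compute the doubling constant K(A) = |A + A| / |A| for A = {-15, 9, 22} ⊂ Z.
K = |A + A| / |A| = 6/3 = 2

Enumerate A + A = {a + b : a, b ∈ A}. With |A| = 3, there are |A|^2 = 9 ordered sum pairs; collecting distinct values, A + A = {-30, -6, 7, 18, 31, 44}, so |A + A| = 6. Thus K = 6/3 = 2. For comparison, the minimum possible |A + A| over all 3-element sets is 2·3 − 1 = 5 (so min K = 5/3), attained only by arithmetic progressions.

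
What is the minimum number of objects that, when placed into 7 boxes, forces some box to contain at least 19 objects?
n = (19 − 1)·7 + 1 = 127

By the generalised pigeonhole principle, to guarantee some box contains ≥ r objects we need more than (r − 1) · k objects total. Threshold: n = (r − 1) · k + 1. With r = 19 and k = 7: n = 18 · 7 + 1 = 126 + 1 = 127. For n = 126 = 18 · 7, we can put exactly 18 objects in every box, avoiding 19 in any single one — so 127 is tight.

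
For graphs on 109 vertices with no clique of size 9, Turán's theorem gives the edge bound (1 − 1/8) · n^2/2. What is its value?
Turán density bound = (7/8) · 109^2/2 = 83167/16 ≈ 5197.9375

Turán's theorem: ex(n, K_{r+1}) is achieved by the complete r-partite Turán graph T(n, r) with parts as balanced as possible, and is at most (1 − 1/r) · n^2/2. For r = 8, n = 109: the density bound is (7/8) · 11881/2 = 83167/16 ≈ 5197.9375. The integer-valued extremum is e(T(109, 8)) = 5197, which is strictly less than the density bound 83167/16 since 8 ∤ 109 (the parts of T(109, 8) cannot all be equal).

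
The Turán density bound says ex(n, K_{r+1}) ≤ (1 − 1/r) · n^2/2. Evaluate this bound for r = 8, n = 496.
Turán density bound = (7/8) · 496^2/2 = 107632

Turán's theorem: ex(n, K_{r+1}) is achieved by the complete r-partite Turán graph T(n, r) with parts as balanced as possible, and is at most (1 − 1/r) · n^2/2. For r = 8, n = 496: the density bound is (7/8) · 246016/2 = 107632. Since 8 ∣ 496, the Turán graph T(496, 8) has parts of equal size 62, and its edge count e(T(496, 8)) = 107632 attains the density bound exactly.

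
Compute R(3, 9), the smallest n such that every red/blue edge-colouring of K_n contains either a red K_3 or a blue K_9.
R(3, 9) = 36

Lower bound: an explicit 2-colouring of K_{35} (typically a Paley-type or other structured construction) avoids a red K_3 and a blue K_9, showing R(3, 9) > 35.
Upper bound: the simple Erdős–Szekeres recurrence only gives R(3, 9) ≤ 37; the tight bound R(3, 9) ≤ 36 requires a sharper case analysis (or computer search) of 2-colourings of K_{36}.
Hence R(3, 9) = 36.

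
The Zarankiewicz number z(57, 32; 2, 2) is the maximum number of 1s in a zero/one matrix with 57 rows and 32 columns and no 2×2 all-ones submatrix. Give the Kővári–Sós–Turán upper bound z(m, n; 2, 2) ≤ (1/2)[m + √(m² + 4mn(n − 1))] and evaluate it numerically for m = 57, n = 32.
z(57, 32; 2, 2) ≤ (1/2)[57 + √(57² + 4·57·32·31)] = (1/2)[57 + √229425] = 267.9916

Kővári–Sós–Turán: let r_1, ..., r_57 be the row sums and z = Σ r_i the total number of 1s. Each pair of columns can share at most one row with both entries 1 (else a 2×2 all-ones block appears), so Σ_i C(r_i, 2) ≤ C(32, 2) = 496. By convexity Σ_i C(r_i, 2) ≥ 57·C(z/57, 2) = z(z − 57)/(2·57), giving z² − 57z − 57·32·31 ≤ 0 and hence z ≤ (1/2)[57 + √(3249 + 4·56544)] = (1/2)[57 + √229425] ≈ (1/2)(57 + 478.9833) = 267.9916.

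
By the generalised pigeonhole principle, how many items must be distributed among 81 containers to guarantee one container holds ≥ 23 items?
n = (23 − 1)·81 + 1 = 1783

By the generalised pigeonhole principle, to guarantee some box contains ≥ r objects we need more than (r − 1) · k objects total. Threshold: n = (r − 1) · k + 1. With r = 23 and k = 81: n = 22 · 81 + 1 = 1782 + 1 = 1783. For n = 1782 = 22 · 81, we can put exactly 22 objects in every box, avoiding 23 in any single one — so 1783 is tight.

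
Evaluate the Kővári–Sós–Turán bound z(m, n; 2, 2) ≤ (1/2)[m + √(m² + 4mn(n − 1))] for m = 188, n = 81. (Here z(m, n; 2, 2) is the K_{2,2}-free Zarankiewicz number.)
z(188, 81; 2, 2) ≤ (1/2)[188 + √(188² + 4·188·81·80)] = (1/2)[188 + √4908304] = 1201.7346

Kővári–Sós–Turán: let r_1, ..., r_188 be the row sums and z = Σ r_i the total number of 1s. Each pair of columns can share at most one row with both entries 1 (else a 2×2 all-ones block appears), so Σ_i C(r_i, 2) ≤ C(81, 2) = 3240. By convexity Σ_i C(r_i, 2) ≥ 188·C(z/188, 2) = z(z − 188)/(2·188), giving z² − 188z − 188·81·80 ≤ 0 and hence z ≤ (1/2)[188 + √(35344 + 4·1218240)] = (1/2)[188 + √4908304] ≈ (1/2)(188 + 2215.4693) = 1201.7346.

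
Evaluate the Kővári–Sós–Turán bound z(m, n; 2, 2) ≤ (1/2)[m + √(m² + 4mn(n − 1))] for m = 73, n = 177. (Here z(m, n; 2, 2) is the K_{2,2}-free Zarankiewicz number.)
z(73, 177; 2, 2) ≤ (1/2)[73 + √(73² + 4·73·177·176)] = (1/2)[73 + √9101713] = 1544.9523

Kővári–Sós–Turán: let r_1, ..., r_73 be the row sums and z = Σ r_i the total number of 1s. Each pair of columns can share at most one row with both entries 1 (else a 2×2 all-ones block appears), so Σ_i C(r_i, 2) ≤ C(177, 2) = 15576. By convexity Σ_i C(r_i, 2) ≥ 73·C(z/73, 2) = z(z − 73)/(2·73), giving z² − 73z − 73·177·176 ≤ 0 and hence z ≤ (1/2)[73 + √(5329 + 4·2274096)] = (1/2)[73 + √9101713] ≈ (1/2)(73 + 3016.9045) = 1544.9523.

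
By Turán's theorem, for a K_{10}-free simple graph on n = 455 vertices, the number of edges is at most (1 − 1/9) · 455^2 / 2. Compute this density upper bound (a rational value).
Turán density bound = (8/9) · 455^2/2 = 828100/9 ≈ 92011.1111

Turán's theorem: ex(n, K_{r+1}) is achieved by the complete r-partite Turán graph T(n, r) with parts as balanced as possible, and is at most (1 − 1/r) · n^2/2. For r = 9, n = 455: the density bound is (8/9) · 207025/2 = 828100/9 ≈ 92011.1111. The integer-valued extremum is e(T(455, 9)) = 92010, which is strictly less than the density bound 828100/9 since 9 ∤ 455 (the parts of T(455, 9) cannot all be equal).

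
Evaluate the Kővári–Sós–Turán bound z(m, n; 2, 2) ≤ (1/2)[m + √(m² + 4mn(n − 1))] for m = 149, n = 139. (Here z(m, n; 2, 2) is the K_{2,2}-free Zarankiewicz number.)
z(149, 139; 2, 2) ≤ (1/2)[149 + √(149² + 4·149·139·138)] = (1/2)[149 + √11454673] = 1766.7376

Kővári–Sós–Turán: let r_1, ..., r_149 be the row sums and z = Σ r_i the total number of 1s. Each pair of columns can share at most one row with both entries 1 (else a 2×2 all-ones block appears), so Σ_i C(r_i, 2) ≤ C(139, 2) = 9591. By convexity Σ_i C(r_i, 2) ≥ 149·C(z/149, 2) = z(z − 149)/(2·149), giving z² − 149z − 149·139·138 ≤ 0 and hence z ≤ (1/2)[149 + √(22201 + 4·2858118)] = (1/2)[149 + √11454673] ≈ (1/2)(149 + 3384.4753) = 1766.7376.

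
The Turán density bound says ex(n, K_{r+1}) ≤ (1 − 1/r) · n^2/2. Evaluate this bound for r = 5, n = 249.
Turán density bound = (4/5) · 249^2/2 = 124002/5 ≈ 24800.4

Turán's theorem: ex(n, K_{r+1}) is achieved by the complete r-partite Turán graph T(n, r) with parts as balanced as possible, and is at most (1 − 1/r) · n^2/2. For r = 5, n = 249: the density bound is (4/5) · 62001/2 = 124002/5 ≈ 24800.4. The integer-valued extremum is e(T(249, 5)) = 24800, which is strictly less than the density bound 124002/5 since 5 ∤ 249 (the parts of T(249, 5) cannot all be equal).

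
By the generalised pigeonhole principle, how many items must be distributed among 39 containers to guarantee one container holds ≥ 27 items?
n = (27 − 1)·39 + 1 = 1015

By the generalised pigeonhole principle, to guarantee some box contains ≥ r objects we need more than (r − 1) · k objects total. Threshold: n = (r − 1) · k + 1. With r = 27 and k = 39: n = 26 · 39 + 1 = 1014 + 1 = 1015. For n = 1014 = 26 · 39, we can put exactly 26 objects in every box, avoiding 27 in any single one — so 1015 is tight.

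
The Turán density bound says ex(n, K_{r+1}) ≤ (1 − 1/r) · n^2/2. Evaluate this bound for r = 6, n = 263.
Turán density bound = (5/6) · 263^2/2 = 345845/12 ≈ 28820.4167

Turán's theorem: ex(n, K_{r+1}) is achieved by the complete r-partite Turán graph T(n, r) with parts as balanced as possible, and is at most (1 − 1/r) · n^2/2. For r = 6, n = 263: the density bound is (5/6) · 69169/2 = 345845/12 ≈ 28820.4167. The integer-valued extremum is e(T(263, 6)) = 28820, which is strictly less than the density bound 345845/12 since 6 ∤ 263 (the parts of T(263, 6) cannot all be equal).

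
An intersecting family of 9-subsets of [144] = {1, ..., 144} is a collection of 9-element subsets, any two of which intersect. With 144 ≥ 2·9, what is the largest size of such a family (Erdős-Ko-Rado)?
max |F| = C(143, 8) = 3553074951283

Erdős-Ko-Rado (1961): when n ≥ 2k, max |F| = C(n−1, k−1). The bound is attained by the star {A : i ∈ A} for any fixed i ∈ [n]. Here C(144−1, 9−1) = C(143, 8) = 3553074951283.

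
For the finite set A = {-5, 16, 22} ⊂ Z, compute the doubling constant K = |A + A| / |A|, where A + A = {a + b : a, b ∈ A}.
K = |A + A| / |A| = 6/3 = 2

Enumerate A + A = {a + b : a, b ∈ A}. With |A| = 3, there are |A|^2 = 9 ordered sum pairs; collecting distinct values, A + A = {-10, 11, 17, 32, 38, 44}, so |A + A| = 6. Thus K = 6/3 = 2. For comparison, the minimum possible |A + A| over all 3-element sets is 2·3 − 1 = 5 (so min K = 5/3), attained only by arithmetic progressions.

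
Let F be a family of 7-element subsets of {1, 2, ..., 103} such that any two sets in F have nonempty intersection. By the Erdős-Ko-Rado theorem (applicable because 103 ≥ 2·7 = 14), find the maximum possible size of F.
max |F| = C(102, 6) = 1346548665

The Erdős-Ko-Rado theorem states: for n ≥ 2k, an intersecting family of k-subsets of an n-element set has size at most C(n − 1, k − 1), with equality for 'star' families {A ⊆ [n] : |A| = k, i ∈ A} (fix an element i). For n = 103, k = 7: C(102, 6) = 1346548665.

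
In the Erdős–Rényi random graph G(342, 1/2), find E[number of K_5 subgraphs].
E[# K_5] = C(342, 5) · (1/2)^C(5, 2) = 37861215678 / 2^10 = 18930607839/512 ≈ 36973843.435547

For each 5-subset S of vertices (there are C(342, 5) = 37861215678 such S), let X_S = 1 if S induces a K_5 (all C(5, 2) = 10 edges present). Then P(X_S = 1) = (1/2)^10 = 1/1024. By linearity of expectation, E[# K_5] = C(342, 5) · (1/2)^10 = 37861215678 / 1024 = 18930607839/512 ≈ 36973843.435547.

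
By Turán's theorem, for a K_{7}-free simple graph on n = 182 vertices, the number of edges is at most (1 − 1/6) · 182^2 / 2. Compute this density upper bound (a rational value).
Turán density bound = (5/6) · 182^2/2 = 41405/3 ≈ 13801.6667

Turán's theorem: ex(n, K_{r+1}) is achieved by the complete r-partite Turán graph T(n, r) with parts as balanced as possible, and is at most (1 − 1/r) · n^2/2. For r = 6, n = 182: the density bound is (5/6) · 33124/2 = 41405/3 ≈ 13801.6667. The integer-valued extremum is e(T(182, 6)) = 13801, which is strictly less than the density bound 41405/3 since 6 ∤ 182 (the parts of T(182, 6) cannot all be equal).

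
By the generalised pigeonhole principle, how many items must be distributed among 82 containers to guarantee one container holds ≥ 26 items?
n = (26 − 1)·82 + 1 = 2051

By the generalised pigeonhole principle, to guarantee some box contains ≥ r objects we need more than (r − 1) · k objects total. Threshold: n = (r − 1) · k + 1. With r = 26 and k = 82: n = 25 · 82 + 1 = 2050 + 1 = 2051. For n = 2050 = 25 · 82, we can put exactly 25 objects in every box, avoiding 26 in any single one — so 2051 is tight.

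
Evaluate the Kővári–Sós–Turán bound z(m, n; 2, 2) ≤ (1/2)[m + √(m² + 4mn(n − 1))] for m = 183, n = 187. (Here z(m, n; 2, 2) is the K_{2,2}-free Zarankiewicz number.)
z(183, 187; 2, 2) ≤ (1/2)[183 + √(183² + 4·183·187·186)] = (1/2)[183 + √25493913] = 2616.0749

Kővári–Sós–Turán: let r_1, ..., r_183 be the row sums and z = Σ r_i the total number of 1s. Each pair of columns can share at most one row with both entries 1 (else a 2×2 all-ones block appears), so Σ_i C(r_i, 2) ≤ C(187, 2) = 17391. By convexity Σ_i C(r_i, 2) ≥ 183·C(z/183, 2) = z(z − 183)/(2·183), giving z² − 183z − 183·187·186 ≤ 0 and hence z ≤ (1/2)[183 + √(33489 + 4·6365106)] = (1/2)[183 + √25493913] ≈ (1/2)(183 + 5049.1497) = 2616.0749.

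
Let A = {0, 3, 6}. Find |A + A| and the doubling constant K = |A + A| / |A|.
K = |A + A| / |A| = 5/3

Enumerate A + A = {a + b : a, b ∈ A}. With |A| = 3, there are |A|^2 = 9 ordered sum pairs; collecting distinct values, A + A = {0, 3, 6, 9, 12}, so |A + A| = 5. Thus K = 5/3. Here |A + A| = 2|A| − 1 = 5, the minimum possible — so K = 5/3 is minimal, which holds iff A is an arithmetic progression.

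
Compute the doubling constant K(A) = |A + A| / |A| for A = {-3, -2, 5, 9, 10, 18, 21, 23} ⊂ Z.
K = |A + A| / |A| = 30/8 = 15/4

Enumerate A + A = {a + b : a, b ∈ A}. With |A| = 8, there are |A|^2 = 64 ordered sum pairs; collecting distinct values, A + A = {-6, -5, -4, 2, 3, 6, 7, 8, 10, 14, 15, 16, 18, 19, 20, 21, 23, 26, 27, 28, 30, 31, 32, 33, 36, 39, 41, 42, 44, 46}, so |A + A| = 30. Thus K = 30/8 = 15/4. For comparison, the minimum possible |A + A| over all 8-element sets is 2·8 − 1 = 15 (so min K = 15/8), attained only by arithmetic progressions.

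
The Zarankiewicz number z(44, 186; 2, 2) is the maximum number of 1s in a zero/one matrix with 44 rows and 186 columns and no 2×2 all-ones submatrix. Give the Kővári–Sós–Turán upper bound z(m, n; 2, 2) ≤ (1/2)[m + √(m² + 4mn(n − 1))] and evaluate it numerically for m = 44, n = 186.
z(44, 186; 2, 2) ≤ (1/2)[44 + √(44² + 4·44·186·185)] = (1/2)[44 + √6058096] = 1252.66

Kővári–Sós–Turán: let r_1, ..., r_44 be the row sums and z = Σ r_i the total number of 1s. Each pair of columns can share at most one row with both entries 1 (else a 2×2 all-ones block appears), so Σ_i C(r_i, 2) ≤ C(186, 2) = 17205. By convexity Σ_i C(r_i, 2) ≥ 44·C(z/44, 2) = z(z − 44)/(2·44), giving z² − 44z − 44·186·185 ≤ 0 and hence z ≤ (1/2)[44 + √(1936 + 4·1514040)] = (1/2)[44 + √6058096] ≈ (1/2)(44 + 2461.32) = 1252.66.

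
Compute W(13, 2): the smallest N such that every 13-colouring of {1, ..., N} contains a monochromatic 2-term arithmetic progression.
W(13, 2) = 13 + 1 = 14

A 2-term AP is any pair of integers, so a monochromatic 2-AP exists iff some colour is used at least twice. With 13 colours, the colouring i ↦ i on {1, ..., 13} uses each colour once, avoiding any monochromatic pair, so W(13, 2) > 13. For {1, ..., 14}, pigeonhole forces two integers of the same colour, which form a monochromatic 2-AP. Hence W(13, 2) = 14.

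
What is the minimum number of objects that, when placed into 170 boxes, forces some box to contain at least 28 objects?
n = (28 − 1)·170 + 1 = 4591

By the generalised pigeonhole principle, to guarantee some box contains ≥ r objects we need more than (r − 1) · k objects total. Threshold: n = (r − 1) · k + 1. With r = 28 and k = 170: n = 27 · 170 + 1 = 4590 + 1 = 4591. For n = 4590 = 27 · 170, we can put exactly 27 objects in every box, avoiding 28 in any single one — so 4591 is tight.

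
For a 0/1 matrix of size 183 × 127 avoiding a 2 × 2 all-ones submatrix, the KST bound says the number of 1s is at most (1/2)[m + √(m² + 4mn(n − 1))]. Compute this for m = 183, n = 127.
z(183, 127; 2, 2) ≤ (1/2)[183 + √(183² + 4·183·127·126)] = (1/2)[183 + √11746953] = 1805.1914

Kővári–Sós–Turán: let r_1, ..., r_183 be the row sums and z = Σ r_i the total number of 1s. Each pair of columns can share at most one row with both entries 1 (else a 2×2 all-ones block appears), so Σ_i C(r_i, 2) ≤ C(127, 2) = 8001. By convexity Σ_i C(r_i, 2) ≥ 183·C(z/183, 2) = z(z − 183)/(2·183), giving z² − 183z − 183·127·126 ≤ 0 and hence z ≤ (1/2)[183 + √(33489 + 4·2928366)] = (1/2)[183 + √11746953] ≈ (1/2)(183 + 3427.3828) = 1805.1914.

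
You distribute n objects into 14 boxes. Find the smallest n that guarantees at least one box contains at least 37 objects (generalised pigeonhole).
n = (37 − 1)·14 + 1 = 505

By the generalised pigeonhole principle, to guarantee some box contains ≥ r objects we need more than (r − 1) · k objects total. Threshold: n = (r − 1) · k + 1. With r = 37 and k = 14: n = 36 · 14 + 1 = 504 + 1 = 505. For n = 504 = 36 · 14, we can put exactly 36 objects in every box, avoiding 37 in any single one — so 505 is tight.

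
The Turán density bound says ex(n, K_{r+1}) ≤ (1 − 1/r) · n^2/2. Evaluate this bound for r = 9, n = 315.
Turán density bound = (8/9) · 315^2/2 = 44100

Turán's theorem: ex(n, K_{r+1}) is achieved by the complete r-partite Turán graph T(n, r) with parts as balanced as possible, and is at most (1 − 1/r) · n^2/2. For r = 9, n = 315: the density bound is (8/9) · 99225/2 = 44100. Since 9 ∣ 315, the Turán graph T(315, 9) has parts of equal size 35, and its edge count e(T(315, 9)) = 44100 attains the density bound exactly.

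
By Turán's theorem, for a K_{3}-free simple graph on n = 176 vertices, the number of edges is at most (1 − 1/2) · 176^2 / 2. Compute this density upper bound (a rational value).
Turán density bound = (1/2) · 176^2/2 = 7744

Turán's theorem: ex(n, K_{r+1}) is achieved by the complete r-partite Turán graph T(n, r) with parts as balanced as possible, and is at most (1 − 1/r) · n^2/2. For r = 2, n = 176: the density bound is (1/2) · 30976/2 = 7744. Since 2 ∣ 176, the Turán graph T(176, 2) has parts of equal size 88, and its edge count e(T(176, 2)) = 7744 attains the density bound exactly.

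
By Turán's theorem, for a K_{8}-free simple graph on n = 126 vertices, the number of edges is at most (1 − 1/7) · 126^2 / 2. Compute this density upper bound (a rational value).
Turán density bound = (6/7) · 126^2/2 = 6804

Turán's theorem: ex(n, K_{r+1}) is achieved by the complete r-partite Turán graph T(n, r) with parts as balanced as possible, and is at most (1 − 1/r) · n^2/2. For r = 7, n = 126: the density bound is (6/7) · 15876/2 = 6804. Since 7 ∣ 126, the Turán graph T(126, 7) has parts of equal size 18, and its edge count e(T(126, 7)) = 6804 attains the density bound exactly.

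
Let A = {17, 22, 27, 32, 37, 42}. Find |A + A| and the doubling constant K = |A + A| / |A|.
K = |A + A| / |A| = 11/6

Enumerate A + A = {a + b : a, b ∈ A}. With |A| = 6, there are |A|^2 = 36 ordered sum pairs; collecting distinct values, A + A = {34, 39, 44, 49, 54, 59, 64, 69, 74, 79, 84}, so |A + A| = 11. Thus K = 11/6. Here |A + A| = 2|A| − 1 = 11, the minimum possible — so K = 11/6 is minimal, which holds iff A is an arithmetic progression.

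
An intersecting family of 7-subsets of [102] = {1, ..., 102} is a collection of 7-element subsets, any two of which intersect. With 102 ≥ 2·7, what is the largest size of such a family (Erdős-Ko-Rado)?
max |F| = C(101, 6) = 1267339920

Erdős-Ko-Rado (1961): when n ≥ 2k, max |F| = C(n−1, k−1). The bound is attained by the star {A : i ∈ A} for any fixed i ∈ [n]. Here C(102−1, 7−1) = C(101, 6) = 1267339920.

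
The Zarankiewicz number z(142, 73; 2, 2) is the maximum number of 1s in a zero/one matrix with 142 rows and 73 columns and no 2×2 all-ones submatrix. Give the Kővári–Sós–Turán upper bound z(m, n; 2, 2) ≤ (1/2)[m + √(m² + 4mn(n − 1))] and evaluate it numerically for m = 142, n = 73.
z(142, 73; 2, 2) ≤ (1/2)[142 + √(142² + 4·142·73·72)] = (1/2)[142 + √3005572] = 937.8293

Kővári–Sós–Turán: let r_1, ..., r_142 be the row sums and z = Σ r_i the total number of 1s. Each pair of columns can share at most one row with both entries 1 (else a 2×2 all-ones block appears), so Σ_i C(r_i, 2) ≤ C(73, 2) = 2628. By convexity Σ_i C(r_i, 2) ≥ 142·C(z/142, 2) = z(z − 142)/(2·142), giving z² − 142z − 142·73·72 ≤ 0 and hence z ≤ (1/2)[142 + √(20164 + 4·746352)] = (1/2)[142 + √3005572] ≈ (1/2)(142 + 1733.6586) = 937.8293.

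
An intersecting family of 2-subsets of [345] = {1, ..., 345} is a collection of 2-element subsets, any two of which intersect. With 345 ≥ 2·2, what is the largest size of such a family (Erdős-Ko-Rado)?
max |F| = C(344, 1) = 344

The Erdős-Ko-Rado theorem states: for n ≥ 2k, an intersecting family of k-subsets of an n-element set has size at most C(n − 1, k − 1), with equality for 'star' families {A ⊆ [n] : |A| = k, i ∈ A} (fix an element i). For n = 345, k = 2: C(344, 1) = 344.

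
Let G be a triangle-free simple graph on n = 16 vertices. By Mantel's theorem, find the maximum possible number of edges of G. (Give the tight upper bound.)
ex(16, K_3) = ⌊16^2/4⌋ = 64

Mantel (1907): a triangle-free graph on n vertices has at most ⌊n^2/4⌋ edges, with equality for the complete bipartite graph K_{⌊n/2⌋, ⌈n/2⌉}. For n = 16: ⌊16^2/4⌋ = ⌊256/4⌋ = 64. The extremal graph is K_{8, 8}, which has 8·8 = 64 edges.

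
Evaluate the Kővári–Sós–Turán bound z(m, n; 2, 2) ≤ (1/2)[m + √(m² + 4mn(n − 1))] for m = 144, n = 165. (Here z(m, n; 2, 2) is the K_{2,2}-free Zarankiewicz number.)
z(144, 165; 2, 2) ≤ (1/2)[144 + √(144² + 4·144·165·164)] = (1/2)[144 + √15607296] = 2047.3035

Kővári–Sós–Turán: let r_1, ..., r_144 be the row sums and z = Σ r_i the total number of 1s. Each pair of columns can share at most one row with both entries 1 (else a 2×2 all-ones block appears), so Σ_i C(r_i, 2) ≤ C(165, 2) = 13530. By convexity Σ_i C(r_i, 2) ≥ 144·C(z/144, 2) = z(z − 144)/(2·144), giving z² − 144z − 144·165·164 ≤ 0 and hence z ≤ (1/2)[144 + √(20736 + 4·3896640)] = (1/2)[144 + √15607296] ≈ (1/2)(144 + 3950.607) = 2047.3035.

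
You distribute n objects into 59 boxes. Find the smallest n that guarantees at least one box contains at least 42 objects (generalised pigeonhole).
n = (42 − 1)·59 + 1 = 2420

By the generalised pigeonhole principle, to guarantee some box contains ≥ r objects we need more than (r − 1) · k objects total. Threshold: n = (r − 1) · k + 1. With r = 42 and k = 59: n = 41 · 59 + 1 = 2419 + 1 = 2420. For n = 2419 = 41 · 59, we can put exactly 41 objects in every box, avoiding 42 in any single one — so 2420 is tight.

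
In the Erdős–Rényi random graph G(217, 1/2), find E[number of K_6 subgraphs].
E[# K_6] = C(217, 6) · (1/2)^C(6, 2) = 135253554156 / 2^15 = 33813388539/8192 ≈ 4127610.905640

For each 6-subset S of vertices (there are C(217, 6) = 135253554156 such S), let X_S = 1 if S induces a K_6 (all C(6, 2) = 15 edges present). Then P(X_S = 1) = (1/2)^15 = 1/32768. By linearity of expectation, E[# K_6] = C(217, 6) · (1/2)^15 = 135253554156 / 32768 = 33813388539/8192 ≈ 4127610.905640.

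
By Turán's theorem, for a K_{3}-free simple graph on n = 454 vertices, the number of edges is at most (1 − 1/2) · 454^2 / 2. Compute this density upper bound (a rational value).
Turán density bound = (1/2) · 454^2/2 = 51529

Turán's theorem: ex(n, K_{r+1}) is achieved by the complete r-partite Turán graph T(n, r) with parts as balanced as possible, and is at most (1 − 1/r) · n^2/2. For r = 2, n = 454: the density bound is (1/2) · 206116/2 = 51529. Since 2 ∣ 454, the Turán graph T(454, 2) has parts of equal size 227, and its edge count e(T(454, 2)) = 51529 attains the density bound exactly.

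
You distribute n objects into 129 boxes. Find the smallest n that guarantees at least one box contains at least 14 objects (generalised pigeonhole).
n = (14 − 1)·129 + 1 = 1678

By the generalised pigeonhole principle, to guarantee some box contains ≥ r objects we need more than (r − 1) · k objects total. Threshold: n = (r − 1) · k + 1. With r = 14 and k = 129: n = 13 · 129 + 1 = 1677 + 1 = 1678. For n = 1677 = 13 · 129, we can put exactly 13 objects in every box, avoiding 14 in any single one — so 1678 is tight.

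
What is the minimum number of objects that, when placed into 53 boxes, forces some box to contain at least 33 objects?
n = (33 − 1)·53 + 1 = 1697

By the generalised pigeonhole principle, to guarantee some box contains ≥ r objects we need more than (r − 1) · k objects total. Threshold: n = (r − 1) · k + 1. With r = 33 and k = 53: n = 32 · 53 + 1 = 1696 + 1 = 1697. For n = 1696 = 32 · 53, we can put exactly 32 objects in every box, avoiding 33 in any single one — so 1697 is tight.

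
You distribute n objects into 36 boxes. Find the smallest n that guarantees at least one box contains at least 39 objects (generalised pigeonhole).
n = (39 − 1)·36 + 1 = 1369

By the generalised pigeonhole principle, to guarantee some box contains ≥ r objects we need more than (r − 1) · k objects total. Threshold: n = (r − 1) · k + 1. With r = 39 and k = 36: n = 38 · 36 + 1 = 1368 + 1 = 1369. For n = 1368 = 38 · 36, we can put exactly 38 objects in every box, avoiding 39 in any single one — so 1369 is tight.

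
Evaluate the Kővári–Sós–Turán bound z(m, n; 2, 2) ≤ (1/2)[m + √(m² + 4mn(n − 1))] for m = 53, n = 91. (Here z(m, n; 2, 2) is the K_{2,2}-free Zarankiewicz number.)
z(53, 91; 2, 2) ≤ (1/2)[53 + √(53² + 4·53·91·90)] = (1/2)[53 + √1739089] = 685.8726

Kővári–Sós–Turán: let r_1, ..., r_53 be the row sums and z = Σ r_i the total number of 1s. Each pair of columns can share at most one row with both entries 1 (else a 2×2 all-ones block appears), so Σ_i C(r_i, 2) ≤ C(91, 2) = 4095. By convexity Σ_i C(r_i, 2) ≥ 53·C(z/53, 2) = z(z − 53)/(2·53), giving z² − 53z − 53·91·90 ≤ 0 and hence z ≤ (1/2)[53 + √(2809 + 4·434070)] = (1/2)[53 + √1739089] ≈ (1/2)(53 + 1318.7452) = 685.8726.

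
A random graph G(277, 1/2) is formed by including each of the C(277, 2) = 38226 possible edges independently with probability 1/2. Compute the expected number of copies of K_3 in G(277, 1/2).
E[# K_3] = C(277, 3) · (1/2)^C(3, 2) = 3504050 / 2^3 = 1752025/4 = 438006.25

For each 3-subset S of vertices (there are C(277, 3) = 3504050 such S), let X_S = 1 if S induces a K_3 (all C(3, 2) = 3 edges present). Then P(X_S = 1) = (1/2)^3 = 1/8. By linearity of expectation, E[# K_3] = C(277, 3) · (1/2)^3 = 3504050 / 8 = 1752025/4 = 438006.25.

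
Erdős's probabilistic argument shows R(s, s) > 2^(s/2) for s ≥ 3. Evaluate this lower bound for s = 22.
2^(22/2) = 2048; so R(22, 22) > 2048

Colour each edge of K_n uniformly at random with red/blue. The expected number of monochromatic K_22 is C(n, 22) · 2 · 2^(−C(22,2)). If C(n, 22) · 2^(1 − C(22,2)) < 1, then with positive probability no monochromatic K_22 exists, so R(22, 22) > n. The standard estimate C(n, 22) ≤ n^22/22! shows this inequality holds whenever n ≤ 2^(22/2) (since 22! · 2^(C(22,2) − 1) > 2^(22^2/2) ≥ n^22). Hence R(22, 22) > 2^(22/2) = 2048.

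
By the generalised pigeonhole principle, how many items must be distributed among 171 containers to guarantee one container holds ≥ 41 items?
n = (41 − 1)·171 + 1 = 6841

By the generalised pigeonhole principle, to guarantee some box contains ≥ r objects we need more than (r − 1) · k objects total. Threshold: n = (r − 1) · k + 1. With r = 41 and k = 171: n = 40 · 171 + 1 = 6840 + 1 = 6841. For n = 6840 = 40 · 171, we can put exactly 40 objects in every box, avoiding 41 in any single one — so 6841 is tight.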